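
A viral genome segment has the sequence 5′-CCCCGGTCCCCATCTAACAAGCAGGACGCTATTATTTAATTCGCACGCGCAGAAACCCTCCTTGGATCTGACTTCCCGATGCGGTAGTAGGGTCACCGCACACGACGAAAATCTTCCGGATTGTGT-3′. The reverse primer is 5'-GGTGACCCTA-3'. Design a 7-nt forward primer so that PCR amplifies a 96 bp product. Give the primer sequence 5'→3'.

5'-CCCGGTC-3'

The reverse primer's reverse complement TAGGGTCACC matches the template at positions 88–97, so the product ends at position 97.
A 96 bp product then starts at position 97 − 96 + 1 = 2.
The forward primer is identical to the top strand there: CCCGGTC.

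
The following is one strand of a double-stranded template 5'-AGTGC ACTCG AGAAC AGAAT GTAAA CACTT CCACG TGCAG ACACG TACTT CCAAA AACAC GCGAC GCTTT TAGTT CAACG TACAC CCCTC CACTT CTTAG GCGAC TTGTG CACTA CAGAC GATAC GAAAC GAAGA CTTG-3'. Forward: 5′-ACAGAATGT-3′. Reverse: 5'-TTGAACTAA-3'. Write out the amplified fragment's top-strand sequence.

5'-ACAGAATGTAAACACTTCCACGTGCAGACACGTACTTCCAAAAACACGCGACGCTTTTAGTTCAA-3'

Forward primer ACAGAATGT is found on the top strand at positions 14–22.
Reverse complement of the reverse primer: TTAGTTCAA. This occurs on the top strand at positions 70–78.
The product is the template from position 14 through 78 (65 bp).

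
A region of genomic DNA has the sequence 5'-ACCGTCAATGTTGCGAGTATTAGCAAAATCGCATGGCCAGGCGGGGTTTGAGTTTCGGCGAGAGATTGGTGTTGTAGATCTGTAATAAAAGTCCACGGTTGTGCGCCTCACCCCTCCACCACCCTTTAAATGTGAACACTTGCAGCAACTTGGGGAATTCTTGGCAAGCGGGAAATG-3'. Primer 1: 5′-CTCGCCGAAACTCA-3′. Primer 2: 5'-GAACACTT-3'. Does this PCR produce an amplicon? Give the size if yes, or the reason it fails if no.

No product — the primers' 3' ends point away from each other.

Primer 1 (CTCGCCGAAACTCA) has reverse complement TGAGTTTCGGCGAG, which matches the top strand at positions 49–62; primer 1 anneals to the top strand there with its 3' end pointing upstream toward position 49.
Primer 2 (GAACACTT) matches the top strand directly at positions 134–141; it anneals to the bottom strand with its 3' end pointing downstream toward position 141.
The 3' ends diverge (primer 1 extends toward position 1, primer 2 toward position 177), so the primers never converge on a shared product.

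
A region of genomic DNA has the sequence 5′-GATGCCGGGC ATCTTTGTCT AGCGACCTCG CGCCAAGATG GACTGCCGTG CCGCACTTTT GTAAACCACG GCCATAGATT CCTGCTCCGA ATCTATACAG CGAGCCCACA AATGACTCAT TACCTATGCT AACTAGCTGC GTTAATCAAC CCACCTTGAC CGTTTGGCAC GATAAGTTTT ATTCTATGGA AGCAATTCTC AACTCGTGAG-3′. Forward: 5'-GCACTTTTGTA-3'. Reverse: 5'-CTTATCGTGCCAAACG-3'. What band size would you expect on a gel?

The forward primer matches the template at positions 53–63.
The reverse primer's reverse complement is CGTTTGGCACGATAAG, which matches the template at positions 161–176.
Product length = (reverse-primer end) − (forward-primer start) + 1 = 176 − 53 + 1 = 124 bp.

124 bp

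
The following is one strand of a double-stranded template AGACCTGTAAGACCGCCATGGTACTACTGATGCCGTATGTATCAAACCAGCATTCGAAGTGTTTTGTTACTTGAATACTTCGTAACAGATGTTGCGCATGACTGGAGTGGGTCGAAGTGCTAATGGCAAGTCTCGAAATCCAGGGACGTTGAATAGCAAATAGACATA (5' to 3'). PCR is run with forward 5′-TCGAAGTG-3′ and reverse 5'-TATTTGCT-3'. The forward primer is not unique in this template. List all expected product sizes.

The forward primer TCGAAGTG matches the top strand at positions 54–61, 112–119.
The reverse primer's reverse complement is AGCAAATA, matching at positions 155–162.
Each forward site pairs with the reverse site to give a product ending at position 162: sizes 109, 51 bp.

109 bp, 51 bp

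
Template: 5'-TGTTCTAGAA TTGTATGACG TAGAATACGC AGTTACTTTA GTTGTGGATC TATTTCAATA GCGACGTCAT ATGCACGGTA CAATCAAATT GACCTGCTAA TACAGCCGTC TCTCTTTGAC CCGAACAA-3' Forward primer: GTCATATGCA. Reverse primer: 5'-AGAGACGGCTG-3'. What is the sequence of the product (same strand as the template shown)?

Forward primer GTCATATGCA is found on the top strand at positions 66–75.
The reverse primer's reverse complement is CAGCCGTCTCT, which matches the template at positions 103–113.
The product is the template from position 66 through 113 (48 bp).

5'-GTCATATGCACGGTACAATCAAATTGACCTGCTAATACAGCCGTCTCT-3'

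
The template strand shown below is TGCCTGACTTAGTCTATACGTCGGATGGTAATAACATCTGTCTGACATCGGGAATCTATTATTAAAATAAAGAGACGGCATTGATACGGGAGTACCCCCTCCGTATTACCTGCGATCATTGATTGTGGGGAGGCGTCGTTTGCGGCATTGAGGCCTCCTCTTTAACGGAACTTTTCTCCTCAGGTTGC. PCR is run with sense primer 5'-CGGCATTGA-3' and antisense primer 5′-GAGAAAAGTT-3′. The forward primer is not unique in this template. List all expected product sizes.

103 bp, 36 bp

The forward primer CGGCATTGA matches the top strand at positions 76–84, 143–151.
The reverse primer's reverse complement is AACTTTTCTC, matching at positions 169–178.
Each forward site pairs with the reverse site to give a product ending at position 178: sizes 103, 36 bp.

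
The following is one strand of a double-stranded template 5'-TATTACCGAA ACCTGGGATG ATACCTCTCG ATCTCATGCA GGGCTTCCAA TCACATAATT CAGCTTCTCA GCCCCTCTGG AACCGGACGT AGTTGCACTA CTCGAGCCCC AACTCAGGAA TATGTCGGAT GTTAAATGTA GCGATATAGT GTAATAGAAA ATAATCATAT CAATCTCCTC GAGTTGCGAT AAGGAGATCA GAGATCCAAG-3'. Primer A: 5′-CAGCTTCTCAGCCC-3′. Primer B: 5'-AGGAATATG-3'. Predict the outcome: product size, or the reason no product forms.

No product — both primers anneal to the same strand and extend in the same direction.

Primer A (CAGCTTCTCAGCCC) matches the top strand at positions 61–74 (3' end points downstream).
Primer B (AGGAATATG) also matches the top strand directly, at positions 116–124 — its reverse complement CATATTCCT is not present.
Both primers anneal to the bottom strand with 3' ends pointing the same way, so neither can prime synthesis back toward the other.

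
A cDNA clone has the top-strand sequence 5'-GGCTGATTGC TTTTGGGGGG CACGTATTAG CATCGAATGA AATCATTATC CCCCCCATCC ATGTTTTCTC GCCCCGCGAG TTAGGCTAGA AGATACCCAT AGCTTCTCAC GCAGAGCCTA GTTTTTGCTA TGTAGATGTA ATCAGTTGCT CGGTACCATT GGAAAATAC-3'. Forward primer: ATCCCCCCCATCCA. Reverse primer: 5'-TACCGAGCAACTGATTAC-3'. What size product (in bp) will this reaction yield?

Forward primer ATCCCCCCCATCCA is found on the top strand at positions 48–61.
Reverse complement of the reverse primer: GTAATCAGTTGCTCGGTA. This occurs on the top strand at positions 138–155.
The product runs from position 48 to position 155, so its length is 155 − 48 + 1 = 108 bp.

108 bp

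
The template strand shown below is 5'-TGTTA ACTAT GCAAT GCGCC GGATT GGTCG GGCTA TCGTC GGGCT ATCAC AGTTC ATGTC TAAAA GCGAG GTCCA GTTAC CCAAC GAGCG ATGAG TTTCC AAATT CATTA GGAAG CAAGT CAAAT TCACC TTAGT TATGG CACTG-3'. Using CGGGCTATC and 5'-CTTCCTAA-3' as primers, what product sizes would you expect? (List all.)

The forward primer CGGGCTATC matches the top strand at positions 29–37, 40–48.
The reverse primer's reverse complement is TTAGGAAG, matching at positions 108–115.
Each forward site pairs with the reverse site to give a product ending at position 115: sizes 87, 76 bp.

87 bp, 76 bp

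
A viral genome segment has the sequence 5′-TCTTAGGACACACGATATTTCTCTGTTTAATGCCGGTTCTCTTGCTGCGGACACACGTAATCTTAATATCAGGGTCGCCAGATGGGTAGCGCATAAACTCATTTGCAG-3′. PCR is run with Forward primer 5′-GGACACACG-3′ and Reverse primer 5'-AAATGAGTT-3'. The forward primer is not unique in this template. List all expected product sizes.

The forward primer GGACACACG matches the top strand at positions 6–14, 49–57.
The reverse primer's reverse complement is AACTCATTT, matching at positions 96–104.
Each forward site pairs with the reverse site to give a product ending at position 104: sizes 99, 56 bp.

99 bp, 56 bp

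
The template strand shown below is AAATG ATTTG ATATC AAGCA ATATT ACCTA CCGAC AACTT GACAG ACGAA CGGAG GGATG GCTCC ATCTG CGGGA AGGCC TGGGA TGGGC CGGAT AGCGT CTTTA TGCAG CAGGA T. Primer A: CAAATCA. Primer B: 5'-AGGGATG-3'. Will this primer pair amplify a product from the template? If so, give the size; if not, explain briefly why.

Primer A (CAAATCA) has reverse complement TGATTTG, which matches the top strand at positions 4–10; primer A anneals to the top strand there with its 3' end pointing upstream toward position 4.
Primer B (AGGGATG) matches the top strand directly at positions 54–60; it anneals to the bottom strand with its 3' end pointing downstream toward position 60.
The 3' ends diverge (primer A extends toward position 1, primer B toward position 116), so the primers never converge on a shared product.

No product — the primers' 3' ends point away from each other.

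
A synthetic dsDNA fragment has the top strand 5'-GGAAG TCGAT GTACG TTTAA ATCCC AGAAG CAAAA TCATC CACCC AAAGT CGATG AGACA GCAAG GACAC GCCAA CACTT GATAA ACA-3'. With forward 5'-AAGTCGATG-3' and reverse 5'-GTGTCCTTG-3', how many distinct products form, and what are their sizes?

The forward primer AAGTCGATG matches the top strand at positions 3–11, 47–55.
The reverse primer's reverse complement is CAAGGACAC, matching at positions 62–70.
Each forward site pairs with the reverse site to give a product ending at position 70: sizes 68, 24 bp.

Two products: 68 bp, 24 bp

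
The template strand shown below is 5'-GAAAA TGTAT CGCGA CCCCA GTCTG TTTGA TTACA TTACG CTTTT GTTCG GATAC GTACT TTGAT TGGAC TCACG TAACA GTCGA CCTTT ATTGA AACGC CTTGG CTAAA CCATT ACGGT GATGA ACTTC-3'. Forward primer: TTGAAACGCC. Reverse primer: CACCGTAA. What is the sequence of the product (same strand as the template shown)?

5'-TTGAAACGCCTTGGCTAAACCATTACGGTG-3'

The forward primer matches the template at positions 92–101.
The reverse primer's reverse complement is TTACGGTG, which matches the template at positions 114–121.
The product is the template from position 92 through 121 (30 bp).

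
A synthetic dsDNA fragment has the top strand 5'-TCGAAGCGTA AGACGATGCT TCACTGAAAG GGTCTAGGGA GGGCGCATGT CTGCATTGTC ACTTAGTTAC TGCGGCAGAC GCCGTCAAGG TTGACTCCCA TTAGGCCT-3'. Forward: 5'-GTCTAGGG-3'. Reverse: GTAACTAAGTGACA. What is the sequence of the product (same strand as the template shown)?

5'-GTCTAGGGAGGGCGCATGTCTGCATTGTCACTTAGTTAC-3'

Scanning the template, GTCTAGGG occurs at positions 32–39; this primer anneals to the bottom strand there with its 3' end pointing downstream.
Reverse complement of the reverse primer: TGTCACTTAGTTAC. This occurs on the top strand at positions 57–70.
The product is the template from position 32 through 70 (39 bp).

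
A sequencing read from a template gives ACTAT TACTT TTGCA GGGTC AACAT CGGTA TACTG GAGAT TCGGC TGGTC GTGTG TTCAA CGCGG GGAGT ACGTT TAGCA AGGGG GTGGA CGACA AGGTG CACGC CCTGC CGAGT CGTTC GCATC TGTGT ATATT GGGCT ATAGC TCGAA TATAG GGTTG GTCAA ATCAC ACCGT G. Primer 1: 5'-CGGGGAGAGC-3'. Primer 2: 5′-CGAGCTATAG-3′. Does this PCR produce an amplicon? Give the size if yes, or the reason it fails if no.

Primer 1 (CGGGGAGAGC) does not match the top strand, and its reverse complement GCTCTCCCCG does not match either.
With no annealing site for primer 1, no amplification occurs.

No product — primer 1 has no binding site in the template.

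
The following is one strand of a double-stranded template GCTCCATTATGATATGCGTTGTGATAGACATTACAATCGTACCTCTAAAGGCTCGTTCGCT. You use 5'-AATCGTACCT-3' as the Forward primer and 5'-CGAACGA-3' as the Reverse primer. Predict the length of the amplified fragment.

25 bp

Scanning the template, AATCGTACCT occurs at positions 35–44; this primer anneals to the bottom strand there with its 3' end pointing downstream.
Taking the reverse complement of CGAACGA gives TCGTTCG, found at positions 53–59 on the template; the primer anneals here to the top strand with its 3' end pointing upstream.
Amplicon spans positions 35–59: 25 bp.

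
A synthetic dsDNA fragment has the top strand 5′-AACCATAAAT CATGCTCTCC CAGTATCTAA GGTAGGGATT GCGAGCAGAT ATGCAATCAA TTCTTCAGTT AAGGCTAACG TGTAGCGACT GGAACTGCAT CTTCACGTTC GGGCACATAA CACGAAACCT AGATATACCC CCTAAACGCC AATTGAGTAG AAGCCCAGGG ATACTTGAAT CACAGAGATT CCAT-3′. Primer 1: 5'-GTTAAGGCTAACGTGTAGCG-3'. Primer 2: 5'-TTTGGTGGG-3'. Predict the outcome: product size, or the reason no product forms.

No product — primer 2 has no binding site in the template.

Primer 2 (TTTGGTGGG) does not match the top strand, and its reverse complement CCCACCAAA does not match either.
With no annealing site for primer 2, no amplification occurs.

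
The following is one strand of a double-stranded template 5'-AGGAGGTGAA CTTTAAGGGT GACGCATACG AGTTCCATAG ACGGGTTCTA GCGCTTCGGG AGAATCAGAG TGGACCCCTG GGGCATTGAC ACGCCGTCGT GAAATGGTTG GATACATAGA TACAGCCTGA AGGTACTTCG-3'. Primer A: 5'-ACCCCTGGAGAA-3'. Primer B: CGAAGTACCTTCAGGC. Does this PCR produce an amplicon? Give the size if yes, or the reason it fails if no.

No product — primer A has no binding site in the template.

Primer A (ACCCCTGGAGAA) does not match the top strand, and its reverse complement TTCTCCAGGGGT does not match either.
With no annealing site for primer A, no amplification occurs.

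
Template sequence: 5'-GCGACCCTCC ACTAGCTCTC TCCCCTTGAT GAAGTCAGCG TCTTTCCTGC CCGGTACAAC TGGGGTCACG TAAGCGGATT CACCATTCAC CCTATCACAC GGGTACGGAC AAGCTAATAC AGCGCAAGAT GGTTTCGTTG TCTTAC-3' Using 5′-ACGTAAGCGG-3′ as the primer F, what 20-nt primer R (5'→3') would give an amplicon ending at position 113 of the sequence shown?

The forward primer binds at positions 68–77; the product's 3' end on the top strand is position 113.
The reverse primer anneals to the top strand over positions 94–113, i.e. to ATCACACGGGTACGGACAAG.
Its sequence written 5'→3' is the reverse complement: CTTGTCCGTACCCGTGTGAT.

5'-CTTGTCCGTACCCGTGTGAT-3'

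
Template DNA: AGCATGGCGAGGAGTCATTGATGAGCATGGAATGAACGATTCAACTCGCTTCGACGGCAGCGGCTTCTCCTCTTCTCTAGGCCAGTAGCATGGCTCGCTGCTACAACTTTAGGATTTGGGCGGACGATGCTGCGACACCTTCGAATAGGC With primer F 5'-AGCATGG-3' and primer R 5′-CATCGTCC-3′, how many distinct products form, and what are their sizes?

The forward primer AGCATGG matches the top strand at positions 1–7, 24–30, 87–93.
The reverse primer's reverse complement is GGACGATG, matching at positions 122–129.
Each forward site pairs with the reverse site to give a product ending at position 129: sizes 129, 106, 43 bp.

Three products: 129 bp, 106 bp, 43 bp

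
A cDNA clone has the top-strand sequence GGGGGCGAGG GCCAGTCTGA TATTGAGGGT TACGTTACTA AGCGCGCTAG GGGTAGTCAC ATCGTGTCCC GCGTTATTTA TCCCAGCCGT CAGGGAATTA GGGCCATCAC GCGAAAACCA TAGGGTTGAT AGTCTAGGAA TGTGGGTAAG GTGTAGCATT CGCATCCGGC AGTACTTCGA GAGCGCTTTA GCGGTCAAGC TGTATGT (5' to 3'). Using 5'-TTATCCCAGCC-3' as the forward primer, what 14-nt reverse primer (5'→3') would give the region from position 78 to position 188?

5'-AAGCGCTCTCGAAG-3'

The product's 3' end on the top strand is position 188.
The reverse primer anneals to the top strand over positions 175–188, i.e. to CTTCGAGAGCGCTT.
Its sequence written 5'→3' is the reverse complement: AAGCGCTCTCGAAG.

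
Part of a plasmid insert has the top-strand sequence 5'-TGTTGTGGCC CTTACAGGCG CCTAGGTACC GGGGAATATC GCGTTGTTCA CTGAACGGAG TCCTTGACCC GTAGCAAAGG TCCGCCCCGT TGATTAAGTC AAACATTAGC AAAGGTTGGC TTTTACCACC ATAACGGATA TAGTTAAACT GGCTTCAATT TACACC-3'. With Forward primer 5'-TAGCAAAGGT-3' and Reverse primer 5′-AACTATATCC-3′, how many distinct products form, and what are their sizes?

Two products: 74 bp, 39 bp

The forward primer TAGCAAAGGT matches the top strand at positions 72–81, 107–116.
The reverse primer's reverse complement is GGATATAGTT, matching at positions 136–145.
Each forward site pairs with the reverse site to give a product ending at position 145: sizes 74, 39 bp.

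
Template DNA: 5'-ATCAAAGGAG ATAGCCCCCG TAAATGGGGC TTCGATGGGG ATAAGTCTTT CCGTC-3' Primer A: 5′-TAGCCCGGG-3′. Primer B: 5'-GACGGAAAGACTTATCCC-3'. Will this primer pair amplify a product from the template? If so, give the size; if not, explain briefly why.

Primer A (TAGCCCGGG) does not match the top strand, and its reverse complement CCCGGGCTA does not match either.
With no annealing site for primer A, no amplification occurs.

No product — primer A has no binding site in the template.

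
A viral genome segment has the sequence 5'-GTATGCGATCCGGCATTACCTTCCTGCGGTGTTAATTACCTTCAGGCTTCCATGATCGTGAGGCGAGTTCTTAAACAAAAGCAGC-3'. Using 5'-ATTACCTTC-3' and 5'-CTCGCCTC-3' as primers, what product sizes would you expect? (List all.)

53 bp, 33 bp

The forward primer ATTACCTTC matches the top strand at positions 15–23, 35–43.
The reverse primer's reverse complement is GAGGCGAG, matching at positions 60–67.
Each forward site pairs with the reverse site to give a product ending at position 67: sizes 53, 33 bp.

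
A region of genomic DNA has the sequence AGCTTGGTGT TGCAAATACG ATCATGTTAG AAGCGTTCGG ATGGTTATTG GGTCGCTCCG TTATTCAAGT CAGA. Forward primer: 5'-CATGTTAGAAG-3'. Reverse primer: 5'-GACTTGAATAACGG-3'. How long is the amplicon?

49 bp

Forward primer CATGTTAGAAG is found on the top strand at positions 23–33.
The reverse primer's reverse complement is CCGTTATTCAAGTC, which matches the template at positions 58–71.
Product length = (reverse-primer end) − (forward-primer start) + 1 = 71 − 23 + 1 = 49 bp.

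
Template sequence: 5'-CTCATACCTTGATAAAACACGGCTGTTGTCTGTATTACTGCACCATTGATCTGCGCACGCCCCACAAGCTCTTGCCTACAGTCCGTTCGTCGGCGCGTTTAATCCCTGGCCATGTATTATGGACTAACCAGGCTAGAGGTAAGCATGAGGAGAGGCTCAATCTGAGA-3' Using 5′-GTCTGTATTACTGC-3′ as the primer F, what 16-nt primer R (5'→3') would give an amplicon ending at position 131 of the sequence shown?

The forward primer binds at positions 28–41; the product's 3' end on the top strand is position 131.
The reverse primer anneals to the top strand over positions 116–131, i.e. to ATTATGGACTAACCAG.
Its sequence written 5'→3' is the reverse complement: CTGGTTAGTCCATAAT.

5'-CTGGTTAGTCCATAAT-3'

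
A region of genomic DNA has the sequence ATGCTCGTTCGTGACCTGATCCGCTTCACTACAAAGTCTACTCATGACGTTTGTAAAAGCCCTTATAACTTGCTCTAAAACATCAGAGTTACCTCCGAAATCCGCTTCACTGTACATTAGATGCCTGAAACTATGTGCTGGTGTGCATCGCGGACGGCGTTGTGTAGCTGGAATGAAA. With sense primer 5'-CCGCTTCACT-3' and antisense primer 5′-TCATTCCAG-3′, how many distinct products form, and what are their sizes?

Two products: 156 bp, 75 bp

The forward primer CCGCTTCACT matches the top strand at positions 21–30, 102–111.
The reverse primer's reverse complement is CTGGAATGA, matching at positions 168–176.
Each forward site pairs with the reverse site to give a product ending at position 176: sizes 156, 75 bp.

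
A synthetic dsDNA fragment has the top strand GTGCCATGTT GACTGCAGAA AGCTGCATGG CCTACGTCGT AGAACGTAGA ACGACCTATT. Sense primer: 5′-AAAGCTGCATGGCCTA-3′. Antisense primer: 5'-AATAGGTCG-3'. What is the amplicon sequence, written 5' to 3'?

Scanning the template, AAAGCTGCATGGCCTA occurs at positions 19–34; this primer anneals to the bottom strand there with its 3' end pointing downstream.
Reverse complement of the reverse primer: CGACCTATT. This occurs on the top strand at positions 52–60.
The product is the template from position 19 through 60 (42 bp).

5'-AAAGCTGCATGGCCTACGTCGTAGAACGTAGAACGACCTATT-3'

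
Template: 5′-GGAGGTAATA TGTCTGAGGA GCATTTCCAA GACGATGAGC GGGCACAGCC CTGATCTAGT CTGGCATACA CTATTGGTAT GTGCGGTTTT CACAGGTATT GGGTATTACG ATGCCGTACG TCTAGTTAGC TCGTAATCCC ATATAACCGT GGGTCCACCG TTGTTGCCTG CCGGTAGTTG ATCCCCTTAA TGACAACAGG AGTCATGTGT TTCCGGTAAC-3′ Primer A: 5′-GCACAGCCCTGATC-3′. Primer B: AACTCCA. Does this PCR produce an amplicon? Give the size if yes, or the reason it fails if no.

No product — primer B has no binding site in the template.

Primer B (AACTCCA) does not match the top strand, and its reverse complement TGGAGTT does not match either.
With no annealing site for primer B, no amplification occurs.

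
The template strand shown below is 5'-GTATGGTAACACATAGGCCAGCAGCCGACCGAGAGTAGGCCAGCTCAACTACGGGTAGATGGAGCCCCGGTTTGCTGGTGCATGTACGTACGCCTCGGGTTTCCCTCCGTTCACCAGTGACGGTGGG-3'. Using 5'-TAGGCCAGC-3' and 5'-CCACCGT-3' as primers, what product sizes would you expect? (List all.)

The forward primer TAGGCCAGC matches the top strand at positions 14–22, 36–44.
The reverse primer's reverse complement is ACGGTGG, matching at positions 120–126.
Each forward site pairs with the reverse site to give a product ending at position 126: sizes 113, 91 bp.

113 bp, 91 bp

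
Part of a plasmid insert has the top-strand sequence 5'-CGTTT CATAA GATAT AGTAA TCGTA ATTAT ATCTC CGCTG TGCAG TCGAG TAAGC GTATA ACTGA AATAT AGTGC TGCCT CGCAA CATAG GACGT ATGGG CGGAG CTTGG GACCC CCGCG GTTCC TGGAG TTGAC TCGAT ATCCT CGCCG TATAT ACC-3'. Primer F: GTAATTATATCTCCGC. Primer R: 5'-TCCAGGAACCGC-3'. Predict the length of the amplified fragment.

107 bp

Forward primer GTAATTATATCTCCGC is found on the top strand at positions 23–38.
The reverse primer's reverse complement is GCGGTTCCTGGA, which matches the template at positions 118–129.
Amplicon spans positions 23–129: 107 bp.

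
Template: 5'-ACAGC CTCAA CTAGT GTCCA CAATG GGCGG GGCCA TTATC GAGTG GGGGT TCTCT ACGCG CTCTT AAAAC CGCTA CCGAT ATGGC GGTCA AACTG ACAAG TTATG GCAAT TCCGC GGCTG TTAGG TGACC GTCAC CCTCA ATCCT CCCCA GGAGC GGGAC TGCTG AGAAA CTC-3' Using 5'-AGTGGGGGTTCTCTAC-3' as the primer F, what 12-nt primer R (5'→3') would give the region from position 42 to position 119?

5'-AGCCGCGGAATT-3'

The product's 3' end on the top strand is position 119.
The reverse primer anneals to the top strand over positions 108–119, i.e. to AATTCCGCGGCT.
Its sequence written 5'→3' is the reverse complement: AGCCGCGGAATT.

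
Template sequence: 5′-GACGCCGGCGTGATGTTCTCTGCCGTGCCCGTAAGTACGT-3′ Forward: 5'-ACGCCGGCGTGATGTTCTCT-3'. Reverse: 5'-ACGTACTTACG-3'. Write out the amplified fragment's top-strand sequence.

5'-ACGCCGGCGTGATGTTCTCTGCCGTGCCCGTAAGTACGT-3'

Scanning the template, ACGCCGGCGTGATGTTCTCT occurs at positions 2–21; this primer anneals to the bottom strand there with its 3' end pointing downstream.
Taking the reverse complement of ACGTACTTACG gives CGTAAGTACGT, found at positions 30–40 on the template; the primer anneals here to the top strand with its 3' end pointing upstream.
The product is the template from position 2 through 40 (39 bp).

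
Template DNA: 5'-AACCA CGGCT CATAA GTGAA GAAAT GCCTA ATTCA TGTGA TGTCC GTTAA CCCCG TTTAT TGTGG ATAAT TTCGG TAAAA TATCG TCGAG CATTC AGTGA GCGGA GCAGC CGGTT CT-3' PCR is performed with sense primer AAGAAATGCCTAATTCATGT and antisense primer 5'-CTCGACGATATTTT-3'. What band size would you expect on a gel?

Scanning the template, AAGAAATGCCTAATTCATGT occurs at positions 19–38; this primer anneals to the bottom strand there with its 3' end pointing downstream.
The reverse primer's reverse complement is AAAATATCGTCGAG, which matches the template at positions 77–90.
Product length = (reverse-primer end) − (forward-primer start) + 1 = 90 − 19 + 1 = 72 bp.

72 bp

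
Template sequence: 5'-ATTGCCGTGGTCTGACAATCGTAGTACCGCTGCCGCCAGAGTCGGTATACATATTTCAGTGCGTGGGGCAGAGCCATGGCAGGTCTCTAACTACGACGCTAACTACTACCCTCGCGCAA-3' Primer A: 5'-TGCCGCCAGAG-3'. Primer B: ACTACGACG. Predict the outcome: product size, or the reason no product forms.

No product — both primers anneal to the same strand and extend in the same direction.

Primer A (TGCCGCCAGAG) matches the top strand at positions 31–41 (3' end points downstream).
Primer B (ACTACGACG) also matches the top strand directly, at positions 90–98 — its reverse complement CGTCGTAGT is not present.
Both primers anneal to the bottom strand with 3' ends pointing the same way, so neither can prime synthesis back toward the other.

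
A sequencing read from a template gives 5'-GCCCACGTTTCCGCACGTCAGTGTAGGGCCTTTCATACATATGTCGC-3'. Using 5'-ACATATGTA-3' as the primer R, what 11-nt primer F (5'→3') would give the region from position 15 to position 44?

5'-ACGTCAGTGTA-3'

The reverse primer's reverse complement TACATATGT matches the template at positions 36–44; the product starts at position 15.
The forward primer is identical to the top strand over positions 15–25: ACGTCAGTGTA.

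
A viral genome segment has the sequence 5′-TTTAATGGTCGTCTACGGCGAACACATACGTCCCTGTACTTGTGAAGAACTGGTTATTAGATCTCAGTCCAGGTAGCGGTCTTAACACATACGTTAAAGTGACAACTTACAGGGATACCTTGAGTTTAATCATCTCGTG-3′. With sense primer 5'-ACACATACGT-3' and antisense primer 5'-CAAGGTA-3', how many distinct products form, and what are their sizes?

The forward primer ACACATACGT matches the top strand at positions 22–31, 85–94.
The reverse primer's reverse complement is TACCTTG, matching at positions 116–122.
Each forward site pairs with the reverse site to give a product ending at position 122: sizes 101, 38 bp.

Two products: 101 bp, 38 bp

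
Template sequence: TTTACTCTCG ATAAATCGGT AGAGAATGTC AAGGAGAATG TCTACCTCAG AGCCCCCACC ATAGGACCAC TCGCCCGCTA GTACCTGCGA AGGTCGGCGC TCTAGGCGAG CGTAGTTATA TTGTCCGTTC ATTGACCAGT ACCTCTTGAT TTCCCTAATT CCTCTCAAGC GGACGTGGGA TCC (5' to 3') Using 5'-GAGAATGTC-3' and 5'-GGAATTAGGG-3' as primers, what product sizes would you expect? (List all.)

The forward primer GAGAATGTC matches the top strand at positions 22–30, 34–42.
The reverse primer's reverse complement is CCCTAATTCC, matching at positions 153–162.
Each forward site pairs with the reverse site to give a product ending at position 162: sizes 141, 129 bp.

141 bp, 129 bp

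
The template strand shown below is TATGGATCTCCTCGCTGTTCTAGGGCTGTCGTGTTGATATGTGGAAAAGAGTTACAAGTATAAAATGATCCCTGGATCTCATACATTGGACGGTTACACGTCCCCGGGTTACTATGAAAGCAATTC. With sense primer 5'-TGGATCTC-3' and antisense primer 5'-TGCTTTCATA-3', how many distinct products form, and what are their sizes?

Two products: 120 bp, 50 bp

The forward primer TGGATCTC matches the top strand at positions 3–10, 73–80.
The reverse primer's reverse complement is TATGAAAGCA, matching at positions 113–122.
Each forward site pairs with the reverse site to give a product ending at position 122: sizes 120, 50 bp.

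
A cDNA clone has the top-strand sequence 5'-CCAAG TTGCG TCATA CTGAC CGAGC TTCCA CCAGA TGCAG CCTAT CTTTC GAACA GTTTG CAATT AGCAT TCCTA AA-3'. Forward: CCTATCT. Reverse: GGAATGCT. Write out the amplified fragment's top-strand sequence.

The forward primer matches the template at positions 41–47.
Taking the reverse complement of GGAATGCT gives AGCATTCC, found at positions 66–73 on the template; the primer anneals here to the top strand with its 3' end pointing upstream.
The product is the template from position 41 through 73 (33 bp).

5'-CCTATCTTTCGAACAGTTTGCAATTAGCATTCC-3'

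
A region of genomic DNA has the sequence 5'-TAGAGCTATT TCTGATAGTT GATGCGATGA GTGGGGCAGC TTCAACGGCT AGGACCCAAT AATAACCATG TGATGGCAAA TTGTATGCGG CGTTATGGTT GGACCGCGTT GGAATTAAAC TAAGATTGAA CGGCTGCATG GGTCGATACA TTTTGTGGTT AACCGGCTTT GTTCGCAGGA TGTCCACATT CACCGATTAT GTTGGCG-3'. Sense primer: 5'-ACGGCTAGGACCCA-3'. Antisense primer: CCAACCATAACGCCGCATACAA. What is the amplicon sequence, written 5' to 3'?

5'-ACGGCTAGGACCCAATAATAACCATGTGATGGCAAATTGTATGCGGCGTTATGGTTGG-3'

Forward primer ACGGCTAGGACCCA is found on the top strand at positions 45–58.
Reverse complement of the reverse primer: TTGTATGCGGCGTTATGGTTGG. This occurs on the top strand at positions 81–102.
The product is the template from position 45 through 102 (58 bp).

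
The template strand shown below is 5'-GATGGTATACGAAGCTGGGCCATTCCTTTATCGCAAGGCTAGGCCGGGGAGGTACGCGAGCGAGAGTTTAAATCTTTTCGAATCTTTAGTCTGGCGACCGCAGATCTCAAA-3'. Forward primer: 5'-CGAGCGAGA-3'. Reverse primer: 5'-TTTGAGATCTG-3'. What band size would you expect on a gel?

55 bp

Scanning the template, CGAGCGAGA occurs at positions 57–65; this primer anneals to the bottom strand there with its 3' end pointing downstream.
The reverse primer's reverse complement is CAGATCTCAAA, which matches the template at positions 101–111.
Amplicon spans positions 57–111: 55 bp.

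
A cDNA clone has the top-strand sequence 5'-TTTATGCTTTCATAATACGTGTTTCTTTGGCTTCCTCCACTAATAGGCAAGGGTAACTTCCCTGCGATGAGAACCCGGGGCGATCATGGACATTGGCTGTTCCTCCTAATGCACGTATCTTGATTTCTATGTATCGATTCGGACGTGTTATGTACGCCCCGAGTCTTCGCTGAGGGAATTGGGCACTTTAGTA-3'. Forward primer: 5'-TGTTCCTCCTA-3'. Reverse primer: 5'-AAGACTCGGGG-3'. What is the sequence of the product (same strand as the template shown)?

Scanning the template, TGTTCCTCCTA occurs at positions 98–108; this primer anneals to the bottom strand there with its 3' end pointing downstream.
The reverse primer's reverse complement is CCCCGAGTCTT, which matches the template at positions 157–167.
The product is the template from position 98 through 167 (70 bp).

5'-TGTTCCTCCTAATGCACGTATCTTGATTTCTATGTATCGATTCGGACGTGTTATGTACGCCCCGAGTCTT-3'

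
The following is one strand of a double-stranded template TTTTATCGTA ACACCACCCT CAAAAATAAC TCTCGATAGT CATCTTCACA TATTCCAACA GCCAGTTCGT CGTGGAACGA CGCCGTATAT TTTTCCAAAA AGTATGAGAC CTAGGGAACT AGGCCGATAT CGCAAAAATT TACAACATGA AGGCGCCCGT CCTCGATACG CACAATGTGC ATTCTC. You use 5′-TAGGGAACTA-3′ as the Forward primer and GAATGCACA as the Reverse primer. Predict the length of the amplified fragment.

Scanning the template, TAGGGAACTA occurs at positions 112–121; this primer anneals to the bottom strand there with its 3' end pointing downstream.
The reverse primer's reverse complement is TGTGCATTC, which matches the template at positions 176–184.
Amplicon spans positions 112–184: 73 bp.

73 bp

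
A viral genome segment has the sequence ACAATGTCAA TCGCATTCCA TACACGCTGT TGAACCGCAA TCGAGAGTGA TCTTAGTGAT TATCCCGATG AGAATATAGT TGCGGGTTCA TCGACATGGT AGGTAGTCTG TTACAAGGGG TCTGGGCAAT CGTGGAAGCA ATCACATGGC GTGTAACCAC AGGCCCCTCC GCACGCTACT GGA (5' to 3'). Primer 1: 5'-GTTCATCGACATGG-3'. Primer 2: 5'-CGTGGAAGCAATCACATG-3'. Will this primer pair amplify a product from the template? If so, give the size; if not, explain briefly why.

No product — both primers anneal to the same strand and extend in the same direction.

Primer 1 (GTTCATCGACATGG) matches the top strand at positions 86–99 (3' end points downstream).
Primer 2 (CGTGGAAGCAATCACATG) also matches the top strand directly, at positions 131–148 — its reverse complement CATGTGATTGCTTCCACG is not present.
Both primers anneal to the bottom strand with 3' ends pointing the same way, so neither can prime synthesis back toward the other.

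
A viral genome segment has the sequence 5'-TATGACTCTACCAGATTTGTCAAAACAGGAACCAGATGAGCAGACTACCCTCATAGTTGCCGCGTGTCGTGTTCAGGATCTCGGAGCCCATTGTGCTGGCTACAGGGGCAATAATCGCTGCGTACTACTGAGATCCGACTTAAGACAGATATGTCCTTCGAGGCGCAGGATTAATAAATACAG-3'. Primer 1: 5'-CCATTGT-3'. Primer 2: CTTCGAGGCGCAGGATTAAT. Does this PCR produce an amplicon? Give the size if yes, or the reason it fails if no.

Primer 1 (CCATTGT) matches the top strand at positions 88–94 (3' end points downstream).
Primer 2 (CTTCGAGGCGCAGGATTAAT) also matches the top strand directly, at positions 156–175 — its reverse complement ATTAATCCTGCGCCTCGAAG is not present.
Both primers anneal to the bottom strand with 3' ends pointing the same way, so neither can prime synthesis back toward the other.

No product — both primers anneal to the same strand and extend in the same direction.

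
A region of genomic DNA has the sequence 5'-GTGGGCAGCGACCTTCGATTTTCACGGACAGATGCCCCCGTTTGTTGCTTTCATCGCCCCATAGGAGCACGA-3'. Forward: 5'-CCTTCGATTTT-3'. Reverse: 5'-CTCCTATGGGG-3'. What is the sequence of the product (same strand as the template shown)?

The forward primer matches the template at positions 12–22.
Taking the reverse complement of CTCCTATGGGG gives CCCCATAGGAG, found at positions 57–67 on the template; the primer anneals here to the top strand with its 3' end pointing upstream.
The product is the template from position 12 through 67 (56 bp).

5'-CCTTCGATTTTCACGGACAGATGCCCCCGTTTGTTGCTTTCATCGCCCCATAGGAG-3'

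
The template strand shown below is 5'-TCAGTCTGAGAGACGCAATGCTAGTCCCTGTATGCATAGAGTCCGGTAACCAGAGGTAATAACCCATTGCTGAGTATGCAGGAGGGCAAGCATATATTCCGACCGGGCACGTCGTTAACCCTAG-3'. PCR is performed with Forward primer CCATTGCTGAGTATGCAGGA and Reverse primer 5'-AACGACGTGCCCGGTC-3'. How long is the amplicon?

53 bp

Forward primer CCATTGCTGAGTATGCAGGA is found on the top strand at positions 64–83.
Taking the reverse complement of AACGACGTGCCCGGTC gives GACCGGGCACGTCGTT, found at positions 101–116 on the template; the primer anneals here to the top strand with its 3' end pointing upstream.
Amplicon spans positions 64–116: 53 bp.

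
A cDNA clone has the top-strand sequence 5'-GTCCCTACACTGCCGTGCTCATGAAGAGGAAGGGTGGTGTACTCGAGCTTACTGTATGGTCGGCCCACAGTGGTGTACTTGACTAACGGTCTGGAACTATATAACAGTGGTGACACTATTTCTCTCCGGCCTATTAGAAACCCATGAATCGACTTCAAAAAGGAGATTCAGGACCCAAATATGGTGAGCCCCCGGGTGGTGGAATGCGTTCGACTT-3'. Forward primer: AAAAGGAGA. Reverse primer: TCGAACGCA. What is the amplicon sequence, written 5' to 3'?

5'-AAAAGGAGATTCAGGACCCAAATATGGTGAGCCCCCGGGTGGTGGAATGCGTTCGA-3'

Scanning the template, AAAAGGAGA occurs at positions 158–166; this primer anneals to the bottom strand there with its 3' end pointing downstream.
Reverse complement of the reverse primer: TGCGTTCGA. This occurs on the top strand at positions 205–213.
The product is the template from position 158 through 213 (56 bp).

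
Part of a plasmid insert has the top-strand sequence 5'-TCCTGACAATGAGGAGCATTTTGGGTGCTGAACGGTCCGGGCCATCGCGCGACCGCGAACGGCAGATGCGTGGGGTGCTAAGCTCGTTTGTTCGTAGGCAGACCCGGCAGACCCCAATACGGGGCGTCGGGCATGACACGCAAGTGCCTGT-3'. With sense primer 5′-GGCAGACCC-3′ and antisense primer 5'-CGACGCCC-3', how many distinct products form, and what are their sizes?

Two products: 33 bp, 24 bp

The forward primer GGCAGACCC matches the top strand at positions 97–105, 106–114.
The reverse primer's reverse complement is GGGCGTCG, matching at positions 122–129.
Each forward site pairs with the reverse site to give a product ending at position 129: sizes 33, 24 bp.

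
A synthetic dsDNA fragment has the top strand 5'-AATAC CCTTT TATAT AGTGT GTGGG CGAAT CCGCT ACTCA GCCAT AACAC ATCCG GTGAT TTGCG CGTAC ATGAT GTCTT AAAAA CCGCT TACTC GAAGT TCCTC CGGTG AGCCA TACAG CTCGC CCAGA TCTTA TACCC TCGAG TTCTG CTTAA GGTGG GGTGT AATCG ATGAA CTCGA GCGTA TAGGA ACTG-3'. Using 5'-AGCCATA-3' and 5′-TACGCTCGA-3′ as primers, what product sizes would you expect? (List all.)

The forward primer AGCCATA matches the top strand at positions 40–46, 111–117.
The reverse primer's reverse complement is TCGAGCGTA, matching at positions 177–185.
Each forward site pairs with the reverse site to give a product ending at position 185: sizes 146, 75 bp.

146 bp, 75 bp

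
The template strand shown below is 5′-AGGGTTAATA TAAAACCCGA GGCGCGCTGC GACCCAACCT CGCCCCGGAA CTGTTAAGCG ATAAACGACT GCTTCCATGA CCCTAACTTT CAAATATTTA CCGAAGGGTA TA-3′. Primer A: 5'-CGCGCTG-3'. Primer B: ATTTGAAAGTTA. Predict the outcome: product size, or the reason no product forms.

Yes — a 73 bp product.

Primer A (CGCGCTG) matches the top strand at positions 23–29; it acts as a forward primer.
Primer B's reverse complement is TAACTTTCAAAT, matching the top strand at positions 84–95; it acts as a reverse primer.
The 3' ends face each other across positions 23–95, giving a 73 bp product.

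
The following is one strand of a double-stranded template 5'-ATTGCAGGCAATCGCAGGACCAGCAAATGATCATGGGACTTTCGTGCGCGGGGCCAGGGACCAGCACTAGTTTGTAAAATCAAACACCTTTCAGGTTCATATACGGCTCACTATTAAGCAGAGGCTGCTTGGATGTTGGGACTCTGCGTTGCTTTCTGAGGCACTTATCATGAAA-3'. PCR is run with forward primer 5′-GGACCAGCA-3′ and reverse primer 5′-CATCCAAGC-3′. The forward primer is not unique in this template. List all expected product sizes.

The forward primer GGACCAGCA matches the top strand at positions 17–25, 58–66.
The reverse primer's reverse complement is GCTTGGATG, matching at positions 127–135.
Each forward site pairs with the reverse site to give a product ending at position 135: sizes 119, 78 bp.

119 bp, 78 bp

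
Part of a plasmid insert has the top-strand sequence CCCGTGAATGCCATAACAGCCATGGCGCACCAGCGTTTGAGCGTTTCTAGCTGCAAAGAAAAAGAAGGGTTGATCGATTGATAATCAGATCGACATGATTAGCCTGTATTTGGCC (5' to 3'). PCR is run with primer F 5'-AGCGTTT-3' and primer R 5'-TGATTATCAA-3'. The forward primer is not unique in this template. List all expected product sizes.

56 bp, 48 bp

The forward primer AGCGTTT matches the top strand at positions 32–38, 40–46.
The reverse primer's reverse complement is TTGATAATCA, matching at positions 78–87.
Each forward site pairs with the reverse site to give a product ending at position 87: sizes 56, 48 bp.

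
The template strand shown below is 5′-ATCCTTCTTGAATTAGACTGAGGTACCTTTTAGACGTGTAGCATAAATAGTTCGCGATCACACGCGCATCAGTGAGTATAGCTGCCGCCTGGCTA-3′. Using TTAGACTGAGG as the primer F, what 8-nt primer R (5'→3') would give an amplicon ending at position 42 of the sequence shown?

5'-GCTACACG-3'

The forward primer binds at positions 13–23; the product's 3' end on the top strand is position 42.
The reverse primer anneals to the top strand over positions 35–42, i.e. to CGTGTAGC.
Its sequence written 5'→3' is the reverse complement: GCTACACG.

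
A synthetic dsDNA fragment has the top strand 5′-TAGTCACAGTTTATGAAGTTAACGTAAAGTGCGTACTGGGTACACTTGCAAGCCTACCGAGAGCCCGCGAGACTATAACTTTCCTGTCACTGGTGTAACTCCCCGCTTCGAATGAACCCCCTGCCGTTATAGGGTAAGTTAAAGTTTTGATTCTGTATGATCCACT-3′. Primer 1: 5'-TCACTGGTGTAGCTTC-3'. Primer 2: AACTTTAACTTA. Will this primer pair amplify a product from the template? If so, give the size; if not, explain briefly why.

No product — primer 1 has no binding site in the template.

Primer 1 (TCACTGGTGTAGCTTC) does not match the top strand, and its reverse complement GAAGCTACACCAGTGA does not match either.
With no annealing site for primer 1, no amplification occurs.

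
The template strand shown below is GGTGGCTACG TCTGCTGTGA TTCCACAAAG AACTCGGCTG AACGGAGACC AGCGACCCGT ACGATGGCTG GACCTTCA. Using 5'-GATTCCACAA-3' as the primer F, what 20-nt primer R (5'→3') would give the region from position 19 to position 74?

The product's 3' end on the top strand is position 74.
The reverse primer anneals to the top strand over positions 55–74, i.e. to ACCCGTACGATGGCTGGACC.
Its sequence written 5'→3' is the reverse complement: GGTCCAGCCATCGTACGGGT.

5'-GGTCCAGCCATCGTACGGGT-3'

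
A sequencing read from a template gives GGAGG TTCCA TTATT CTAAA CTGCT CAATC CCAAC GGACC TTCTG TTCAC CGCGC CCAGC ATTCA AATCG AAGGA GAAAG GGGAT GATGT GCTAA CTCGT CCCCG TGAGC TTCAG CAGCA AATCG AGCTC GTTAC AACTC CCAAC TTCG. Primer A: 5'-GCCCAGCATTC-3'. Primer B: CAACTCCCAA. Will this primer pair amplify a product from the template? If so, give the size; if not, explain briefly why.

Primer A (GCCCAGCATTC) matches the top strand at positions 54–64 (3' end points downstream).
Primer B (CAACTCCCAA) also matches the top strand directly, at positions 135–144 — its reverse complement TTGGGAGTTG is not present.
Both primers anneal to the bottom strand with 3' ends pointing the same way, so neither can prime synthesis back toward the other.

No product — both primers anneal to the same strand and extend in the same direction.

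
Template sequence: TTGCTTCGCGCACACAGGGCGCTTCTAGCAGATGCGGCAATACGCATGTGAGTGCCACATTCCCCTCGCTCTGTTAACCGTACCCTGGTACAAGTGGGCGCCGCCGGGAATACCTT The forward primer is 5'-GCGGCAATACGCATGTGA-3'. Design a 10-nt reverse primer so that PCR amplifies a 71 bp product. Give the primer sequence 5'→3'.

5'-GCGGCGCCCA-3'

The forward primer binds at positions 34–51, so a 71 bp product ends at position 34 + 71 − 1 = 104.
The reverse primer anneals to the top strand over positions 95–104, i.e. to TGGGCGCCGC.
Its sequence written 5'→3' is the reverse complement: GCGGCGCCCA.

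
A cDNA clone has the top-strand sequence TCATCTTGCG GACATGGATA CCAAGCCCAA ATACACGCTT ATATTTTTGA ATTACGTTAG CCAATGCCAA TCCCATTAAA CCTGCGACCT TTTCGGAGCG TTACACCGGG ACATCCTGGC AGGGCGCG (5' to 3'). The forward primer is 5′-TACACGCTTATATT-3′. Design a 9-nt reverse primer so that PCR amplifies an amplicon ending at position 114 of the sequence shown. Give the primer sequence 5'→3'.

The forward primer binds at positions 32–45; the product's 3' end on the top strand is position 114.
The reverse primer anneals to the top strand over positions 106–114, i.e. to CCGGGACAT.
Its sequence written 5'→3' is the reverse complement: ATGTCCCGG.

5'-ATGTCCCGG-3'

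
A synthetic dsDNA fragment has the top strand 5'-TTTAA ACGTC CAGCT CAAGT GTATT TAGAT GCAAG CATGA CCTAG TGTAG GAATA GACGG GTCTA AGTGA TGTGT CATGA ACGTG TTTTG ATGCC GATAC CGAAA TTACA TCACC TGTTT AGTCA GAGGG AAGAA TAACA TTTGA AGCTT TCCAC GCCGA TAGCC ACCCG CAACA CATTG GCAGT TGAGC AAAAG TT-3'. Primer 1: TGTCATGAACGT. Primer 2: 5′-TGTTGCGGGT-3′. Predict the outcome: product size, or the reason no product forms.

Primer 1 (TGTCATGAACGT) matches the top strand at positions 73–84; it acts as a forward primer.
Primer 2's reverse complement is ACCCGCAACA, matching the top strand at positions 166–175; it acts as a reverse primer.
The 3' ends face each other across positions 73–175, giving a 103 bp product.

Yes — a 103 bp product.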